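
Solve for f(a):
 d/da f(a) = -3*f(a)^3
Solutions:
 f(a) = -sqrt(2)*sqrt(-1/(C1 - 3*a))/2
 f(a) = sqrt(2)*sqrt(-1/(C1 - 3*a))/2


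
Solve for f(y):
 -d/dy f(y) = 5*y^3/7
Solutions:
 f(y) = C1 - 5*y^4/28


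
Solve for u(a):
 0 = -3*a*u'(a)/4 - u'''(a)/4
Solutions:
 u(a) = C1 + Integral(C2*airyai(-3^(1/3)*a) + C3*airybi(-3^(1/3)*a), a)


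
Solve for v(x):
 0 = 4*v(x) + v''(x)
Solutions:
 v(x) = C1*sin(2*x) + C2*cos(2*x)


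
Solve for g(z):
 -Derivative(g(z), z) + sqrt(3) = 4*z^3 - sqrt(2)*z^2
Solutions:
 g(z) = C1 - z^4 + sqrt(2)*z^3/3 + sqrt(3)*z


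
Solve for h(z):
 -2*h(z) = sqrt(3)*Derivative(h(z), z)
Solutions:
 h(z) = C1*exp(-2*sqrt(3)*z/3)


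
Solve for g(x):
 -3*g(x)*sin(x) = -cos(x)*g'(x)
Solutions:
 g(x) = C1/cos(x)^3


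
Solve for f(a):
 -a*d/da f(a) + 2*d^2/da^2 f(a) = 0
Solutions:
 f(a) = C1 + C2*erfi(a/2)


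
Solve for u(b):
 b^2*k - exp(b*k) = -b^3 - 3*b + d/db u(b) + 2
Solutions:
 u(b) = C1 + b^4/4 + b^3*k/3 + 3*b^2/2 - 2*b - exp(b*k)/k


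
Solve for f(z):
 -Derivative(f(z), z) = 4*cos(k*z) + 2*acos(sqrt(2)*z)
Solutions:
 f(z) = C1 - 2*z*acos(sqrt(2)*z) + sqrt(2)*sqrt(1 - 2*z^2) - 4*Piecewise((sin(k*z)/k, Ne(k, 0)), (z, True))


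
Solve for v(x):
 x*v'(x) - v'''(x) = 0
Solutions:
 v(x) = C1 + Integral(C2*airyai(x) + C3*airybi(x), x)


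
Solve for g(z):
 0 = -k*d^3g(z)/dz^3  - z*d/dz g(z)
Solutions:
 g(z) = C1 + Integral(C2*airyai(z*(-1/k)^(1/3)) + C3*airybi(z*(-1/k)^(1/3)), z)


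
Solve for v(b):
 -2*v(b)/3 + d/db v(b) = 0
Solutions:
 v(b) = C1*exp(2*b/3)


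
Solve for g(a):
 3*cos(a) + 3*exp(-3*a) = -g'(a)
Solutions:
 g(a) = C1 - 3*sin(a) + exp(-3*a)


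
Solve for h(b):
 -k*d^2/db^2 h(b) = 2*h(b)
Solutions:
 h(b) = C1*exp(-sqrt(2)*b*sqrt(-1/k)) + C2*exp(sqrt(2)*b*sqrt(-1/k))


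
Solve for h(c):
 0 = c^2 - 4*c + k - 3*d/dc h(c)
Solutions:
 h(c) = C1 + c^3/9 - 2*c^2/3 + c*k/3


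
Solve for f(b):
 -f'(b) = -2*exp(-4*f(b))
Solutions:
 f(b) = log(-I*(C1 + 8*b)^(1/4))
 f(b) = log(I*(C1 + 8*b)^(1/4))
 f(b) = log(-(C1 + 8*b)^(1/4))
 f(b) = log(C1 + 8*b)/4


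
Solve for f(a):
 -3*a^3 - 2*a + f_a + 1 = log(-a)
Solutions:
 f(a) = C1 + 3*a^4/4 + a^2 + a*log(-a) - 2*a


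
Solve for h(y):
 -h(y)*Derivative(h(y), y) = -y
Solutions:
 h(y) = -sqrt(C1 + y^2)
 h(y) = sqrt(C1 + y^2)


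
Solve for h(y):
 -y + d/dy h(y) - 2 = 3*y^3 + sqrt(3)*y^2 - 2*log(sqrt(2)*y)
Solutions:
 h(y) = C1 + 3*y^4/4 + sqrt(3)*y^3/3 + y^2/2 - 2*y*log(y) - y*log(2) + 4*y


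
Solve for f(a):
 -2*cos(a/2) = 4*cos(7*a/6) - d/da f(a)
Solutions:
 f(a) = C1 + 4*sin(a/2) + 24*sin(7*a/6)/7


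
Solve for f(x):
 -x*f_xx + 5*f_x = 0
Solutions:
 f(x) = C1 + C2*x^6


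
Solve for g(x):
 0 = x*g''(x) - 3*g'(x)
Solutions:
 g(x) = C1 + C2*x^4


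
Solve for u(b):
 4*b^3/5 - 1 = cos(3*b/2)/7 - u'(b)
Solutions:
 u(b) = C1 - b^4/5 + b + 2*sin(3*b/2)/21


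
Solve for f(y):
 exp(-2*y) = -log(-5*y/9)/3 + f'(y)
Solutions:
 f(y) = C1 + y*log(-y)/3 + y*(-2*log(3) - 1 + log(5))/3 - exp(-2*y)/2


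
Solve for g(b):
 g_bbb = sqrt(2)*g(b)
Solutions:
 g(b) = C3*exp(2^(1/6)*b) + (C1*sin(2^(1/6)*sqrt(3)*b/2) + C2*cos(2^(1/6)*sqrt(3)*b/2))*exp(-2^(1/6)*b/2)


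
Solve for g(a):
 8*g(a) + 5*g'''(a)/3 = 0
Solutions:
 g(a) = C3*exp(-2*3^(1/3)*5^(2/3)*a/5) + (C1*sin(3^(5/6)*5^(2/3)*a/5) + C2*cos(3^(5/6)*5^(2/3)*a/5))*exp(3^(1/3)*5^(2/3)*a/5)


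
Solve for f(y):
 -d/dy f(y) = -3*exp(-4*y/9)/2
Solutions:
 f(y) = C1 - 27*exp(-4*y/9)/8


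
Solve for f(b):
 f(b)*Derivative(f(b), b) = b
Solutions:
 f(b) = -sqrt(C1 + b^2)
 f(b) = sqrt(C1 + b^2)


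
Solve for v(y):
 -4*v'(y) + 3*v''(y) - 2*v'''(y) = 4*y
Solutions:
 v(y) = C1 - y^2/2 - 3*y/4 + (C2*sin(sqrt(23)*y/4) + C3*cos(sqrt(23)*y/4))*exp(3*y/4)


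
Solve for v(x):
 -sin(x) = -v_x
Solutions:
 v(x) = C1 - cos(x)


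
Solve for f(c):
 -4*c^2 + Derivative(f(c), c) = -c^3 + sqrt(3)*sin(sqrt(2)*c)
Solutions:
 f(c) = C1 - c^4/4 + 4*c^3/3 - sqrt(6)*cos(sqrt(2)*c)/2


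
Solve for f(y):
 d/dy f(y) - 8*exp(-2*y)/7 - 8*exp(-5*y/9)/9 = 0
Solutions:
 f(y) = C1 - 4*exp(-2*y)/7 - 8*exp(-5*y/9)/5


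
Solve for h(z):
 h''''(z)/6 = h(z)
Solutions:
 h(z) = C1*exp(-6^(1/4)*z) + C2*exp(6^(1/4)*z) + C3*sin(6^(1/4)*z) + C4*cos(6^(1/4)*z)


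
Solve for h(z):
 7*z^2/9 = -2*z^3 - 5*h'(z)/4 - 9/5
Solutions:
 h(z) = C1 - 2*z^4/5 - 28*z^3/135 - 36*z/25


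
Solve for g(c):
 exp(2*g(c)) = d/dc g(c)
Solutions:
 g(c) = log(-sqrt(-1/(C1 + c))) - log(2)/2
 g(c) = log(-1/(C1 + c))/2 - log(2)/2


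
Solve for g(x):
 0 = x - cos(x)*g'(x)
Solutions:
 g(x) = C1 + Integral(x/cos(x), x)


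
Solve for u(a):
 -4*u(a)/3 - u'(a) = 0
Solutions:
 u(a) = C1*exp(-4*a/3)


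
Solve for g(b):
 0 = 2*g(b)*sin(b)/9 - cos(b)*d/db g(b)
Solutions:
 g(b) = C1/cos(b)^(2/9)


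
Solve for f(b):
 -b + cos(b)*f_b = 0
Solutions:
 f(b) = C1 + Integral(b/cos(b), b)


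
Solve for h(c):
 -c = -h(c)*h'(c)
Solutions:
 h(c) = -sqrt(C1 + c^2)
 h(c) = sqrt(C1 + c^2)


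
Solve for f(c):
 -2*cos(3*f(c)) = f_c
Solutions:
 f(c) = -asin((C1 + exp(12*c))/(C1 - exp(12*c)))/3 + pi/3
 f(c) = asin((C1 + exp(12*c))/(C1 - exp(12*c)))/3


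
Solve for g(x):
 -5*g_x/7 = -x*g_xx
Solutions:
 g(x) = C1 + C2*x^(12/7)


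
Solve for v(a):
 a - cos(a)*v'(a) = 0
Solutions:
 v(a) = C1 + Integral(a/cos(a), a)


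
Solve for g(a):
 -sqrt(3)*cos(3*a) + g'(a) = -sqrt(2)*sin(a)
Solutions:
 g(a) = C1 + sqrt(3)*sin(3*a)/3 + sqrt(2)*cos(a)


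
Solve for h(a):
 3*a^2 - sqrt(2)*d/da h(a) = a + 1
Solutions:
 h(a) = C1 + sqrt(2)*a^3/2 - sqrt(2)*a^2/4 - sqrt(2)*a/2


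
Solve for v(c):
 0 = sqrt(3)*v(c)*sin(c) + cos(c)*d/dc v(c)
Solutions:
 v(c) = C1*cos(c)^(sqrt(3))


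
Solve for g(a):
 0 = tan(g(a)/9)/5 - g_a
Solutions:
 g(a) = -9*asin(C1*exp(a/45)) + 9*pi
 g(a) = 9*asin(C1*exp(a/45))


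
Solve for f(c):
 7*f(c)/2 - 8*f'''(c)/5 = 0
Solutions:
 f(c) = C3*exp(2^(2/3)*35^(1/3)*c/4) + (C1*sin(2^(2/3)*sqrt(3)*35^(1/3)*c/8) + C2*cos(2^(2/3)*sqrt(3)*35^(1/3)*c/8))*exp(-2^(2/3)*35^(1/3)*c/8)


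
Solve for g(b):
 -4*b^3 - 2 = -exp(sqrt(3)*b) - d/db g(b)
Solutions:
 g(b) = C1 + b^4 + 2*b - sqrt(3)*exp(sqrt(3)*b)/3


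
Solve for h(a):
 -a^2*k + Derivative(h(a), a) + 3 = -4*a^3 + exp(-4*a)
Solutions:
 h(a) = C1 - a^4 + a^3*k/3 - 3*a - exp(-4*a)/4


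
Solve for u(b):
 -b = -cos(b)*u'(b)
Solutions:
 u(b) = C1 + Integral(b/cos(b), b)


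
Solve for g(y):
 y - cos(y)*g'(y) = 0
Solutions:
 g(y) = C1 + Integral(y/cos(y), y)


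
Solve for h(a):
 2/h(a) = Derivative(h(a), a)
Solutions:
 h(a) = -sqrt(C1 + 4*a)
 h(a) = sqrt(C1 + 4*a)


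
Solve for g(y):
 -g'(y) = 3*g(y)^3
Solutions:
 g(y) = -sqrt(2)*sqrt(-1/(C1 - 3*y))/2
 g(y) = sqrt(2)*sqrt(-1/(C1 - 3*y))/2


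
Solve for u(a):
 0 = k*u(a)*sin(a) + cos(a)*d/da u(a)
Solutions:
 u(a) = C1*exp(k*log(cos(a)))


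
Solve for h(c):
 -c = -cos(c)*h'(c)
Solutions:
 h(c) = C1 + Integral(c/cos(c), c)


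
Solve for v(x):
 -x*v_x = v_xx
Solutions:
 v(x) = C1 + C2*erf(sqrt(2)*x/2)


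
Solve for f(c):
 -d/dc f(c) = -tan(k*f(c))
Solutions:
 f(c) = Piecewise((-asin(exp(C1*k + c*k))/k + pi/k, Ne(k, 0)), (nan, True))
 f(c) = Piecewise((asin(exp(C1*k + c*k))/k, Ne(k, 0)), (nan, True))


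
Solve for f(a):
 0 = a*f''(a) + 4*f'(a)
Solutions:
 f(a) = C1 + C2/a^3


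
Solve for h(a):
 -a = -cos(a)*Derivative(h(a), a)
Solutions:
 h(a) = C1 + Integral(a/cos(a), a)


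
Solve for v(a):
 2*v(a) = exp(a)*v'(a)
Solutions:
 v(a) = C1*exp(-2*exp(-a))


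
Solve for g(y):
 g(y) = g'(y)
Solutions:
 g(y) = C1*exp(y)


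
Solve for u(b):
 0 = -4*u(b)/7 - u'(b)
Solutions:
 u(b) = C1*exp(-4*b/7)


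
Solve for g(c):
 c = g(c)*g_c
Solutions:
 g(c) = -sqrt(C1 + c^2)
 g(c) = sqrt(C1 + c^2)


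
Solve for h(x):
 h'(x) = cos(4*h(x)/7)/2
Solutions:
 -x/2 - 7*log(sin(4*h(x)/7) - 1)/8 + 7*log(sin(4*h(x)/7) + 1)/8 = C1


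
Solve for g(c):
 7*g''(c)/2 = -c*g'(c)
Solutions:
 g(c) = C1 + C2*erf(sqrt(7)*c/7)


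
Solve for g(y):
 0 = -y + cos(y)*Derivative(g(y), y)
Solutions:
 g(y) = C1 + Integral(y/cos(y), y)


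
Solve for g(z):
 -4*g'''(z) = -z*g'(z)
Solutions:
 g(z) = C1 + Integral(C2*airyai(2^(1/3)*z/2) + C3*airybi(2^(1/3)*z/2), z)


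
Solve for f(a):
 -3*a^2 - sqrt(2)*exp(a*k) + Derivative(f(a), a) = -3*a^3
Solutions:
 f(a) = C1 - 3*a^4/4 + a^3 + sqrt(2)*exp(a*k)/k


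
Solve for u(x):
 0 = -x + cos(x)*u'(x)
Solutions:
 u(x) = C1 + Integral(x/cos(x), x)


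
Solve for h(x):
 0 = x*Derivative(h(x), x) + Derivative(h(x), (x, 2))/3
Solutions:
 h(x) = C1 + C2*erf(sqrt(6)*x/2)


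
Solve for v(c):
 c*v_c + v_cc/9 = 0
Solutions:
 v(c) = C1 + C2*erf(3*sqrt(2)*c/2)


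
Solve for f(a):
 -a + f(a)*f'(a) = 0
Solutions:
 f(a) = -sqrt(C1 + a^2)
 f(a) = sqrt(C1 + a^2)


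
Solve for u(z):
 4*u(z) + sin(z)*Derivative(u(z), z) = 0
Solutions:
 u(z) = C1*(cos(z)^2 + 2*cos(z) + 1)/(cos(z)^2 - 2*cos(z) + 1)


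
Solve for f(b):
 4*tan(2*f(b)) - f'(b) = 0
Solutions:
 f(b) = -asin(C1*exp(8*b))/2 + pi/2
 f(b) = asin(C1*exp(8*b))/2


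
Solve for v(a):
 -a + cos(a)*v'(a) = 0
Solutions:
 v(a) = C1 + Integral(a/cos(a), a)


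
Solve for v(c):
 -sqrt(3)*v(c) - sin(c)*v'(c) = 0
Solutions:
 v(c) = C1*(cos(c) + 1)^(sqrt(3)/2)/(cos(c) - 1)^(sqrt(3)/2)


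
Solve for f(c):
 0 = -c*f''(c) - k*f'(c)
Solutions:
 f(c) = C1 + c^(1 - re(k))*(C2*sin(log(c)*Abs(im(k))) + C3*cos(log(c)*im(k)))


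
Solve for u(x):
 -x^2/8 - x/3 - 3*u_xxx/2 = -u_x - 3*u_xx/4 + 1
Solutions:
 u(x) = C1 + C2*exp(x*(3 - sqrt(105))/12) + C3*exp(x*(3 + sqrt(105))/12) + x^3/24 + 7*x^2/96 + 81*x/64


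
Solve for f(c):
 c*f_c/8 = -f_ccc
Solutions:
 f(c) = C1 + Integral(C2*airyai(-c/2) + C3*airybi(-c/2), c)


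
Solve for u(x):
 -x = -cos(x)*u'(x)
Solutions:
 u(x) = C1 + Integral(x/cos(x), x)


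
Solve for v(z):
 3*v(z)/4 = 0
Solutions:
 v(z) = 0


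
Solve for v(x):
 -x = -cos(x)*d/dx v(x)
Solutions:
 v(x) = C1 + Integral(x/cos(x), x)


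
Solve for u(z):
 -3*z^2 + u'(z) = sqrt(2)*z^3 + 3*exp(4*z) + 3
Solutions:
 u(z) = C1 + sqrt(2)*z^4/4 + z^3 + 3*z + 3*exp(4*z)/4


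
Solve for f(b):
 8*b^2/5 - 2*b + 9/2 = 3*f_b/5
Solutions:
 f(b) = C1 + 8*b^3/9 - 5*b^2/3 + 15*b/2


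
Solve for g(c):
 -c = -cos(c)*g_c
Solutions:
 g(c) = C1 + Integral(c/cos(c), c)


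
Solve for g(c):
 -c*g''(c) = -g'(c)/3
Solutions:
 g(c) = C1 + C2*c^(4/3)


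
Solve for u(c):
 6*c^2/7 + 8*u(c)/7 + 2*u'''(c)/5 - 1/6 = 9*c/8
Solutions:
 u(c) = C3*exp(-20^(1/3)*7^(2/3)*c/7) - 3*c^2/4 + 63*c/64 + (C1*sin(20^(1/3)*sqrt(3)*7^(2/3)*c/14) + C2*cos(20^(1/3)*sqrt(3)*7^(2/3)*c/14))*exp(20^(1/3)*7^(2/3)*c/14) + 7/48


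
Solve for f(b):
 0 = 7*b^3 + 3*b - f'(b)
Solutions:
 f(b) = C1 + 7*b^4/4 + 3*b^2/2


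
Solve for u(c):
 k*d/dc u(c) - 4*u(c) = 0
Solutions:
 u(c) = C1*exp(4*c/k)


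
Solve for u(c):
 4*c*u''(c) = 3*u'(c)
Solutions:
 u(c) = C1 + C2*c^(7/4)


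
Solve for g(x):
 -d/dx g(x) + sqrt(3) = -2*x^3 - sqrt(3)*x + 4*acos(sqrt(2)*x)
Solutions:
 g(x) = C1 + x^4/2 + sqrt(3)*x^2/2 - 4*x*acos(sqrt(2)*x) + sqrt(3)*x + 2*sqrt(2)*sqrt(1 - 2*x^2)


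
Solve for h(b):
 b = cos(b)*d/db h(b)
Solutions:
 h(b) = C1 + Integral(b/cos(b), b)


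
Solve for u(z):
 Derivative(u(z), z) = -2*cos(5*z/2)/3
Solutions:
 u(z) = C1 - 4*sin(5*z/2)/15


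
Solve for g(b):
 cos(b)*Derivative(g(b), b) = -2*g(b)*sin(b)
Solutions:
 g(b) = C1*cos(b)^2


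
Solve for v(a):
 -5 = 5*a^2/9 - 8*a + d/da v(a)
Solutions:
 v(a) = C1 - 5*a^3/27 + 4*a^2 - 5*a


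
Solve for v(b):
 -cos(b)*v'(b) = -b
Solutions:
 v(b) = C1 + Integral(b/cos(b), b)


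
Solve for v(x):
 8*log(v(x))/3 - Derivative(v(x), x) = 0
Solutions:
 li(v(x)) = C1 + 8*x/3


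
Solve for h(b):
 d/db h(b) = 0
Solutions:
 h(b) = C1


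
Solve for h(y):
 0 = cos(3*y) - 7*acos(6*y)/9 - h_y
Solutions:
 h(y) = C1 - 7*y*acos(6*y)/9 + 7*sqrt(1 - 36*y^2)/54 + sin(3*y)/3


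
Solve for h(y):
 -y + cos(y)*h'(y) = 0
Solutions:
 h(y) = C1 + Integral(y/cos(y), y)


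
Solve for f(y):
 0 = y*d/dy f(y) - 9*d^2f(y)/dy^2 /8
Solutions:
 f(y) = C1 + C2*erfi(2*y/3)


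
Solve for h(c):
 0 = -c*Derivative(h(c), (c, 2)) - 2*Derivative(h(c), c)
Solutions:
 h(c) = C1 + C2/c


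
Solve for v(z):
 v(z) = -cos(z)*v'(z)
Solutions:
 v(z) = C1*sqrt(sin(z) - 1)/sqrt(sin(z) + 1)


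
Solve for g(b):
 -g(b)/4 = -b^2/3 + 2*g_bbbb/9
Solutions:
 g(b) = 4*b^2/3 + (C1*sin(2^(3/4)*sqrt(3)*b/4) + C2*cos(2^(3/4)*sqrt(3)*b/4))*exp(-2^(3/4)*sqrt(3)*b/4) + (C3*sin(2^(3/4)*sqrt(3)*b/4) + C4*cos(2^(3/4)*sqrt(3)*b/4))*exp(2^(3/4)*sqrt(3)*b/4)


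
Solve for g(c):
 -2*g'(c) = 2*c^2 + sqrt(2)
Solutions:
 g(c) = C1 - c^3/3 - sqrt(2)*c/2


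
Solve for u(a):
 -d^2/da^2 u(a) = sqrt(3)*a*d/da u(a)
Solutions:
 u(a) = C1 + C2*erf(sqrt(2)*3^(1/4)*a/2)


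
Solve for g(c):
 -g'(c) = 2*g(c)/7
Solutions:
 g(c) = C1*exp(-2*c/7)


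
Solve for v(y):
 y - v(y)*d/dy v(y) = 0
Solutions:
 v(y) = -sqrt(C1 + y^2)
 v(y) = sqrt(C1 + y^2)


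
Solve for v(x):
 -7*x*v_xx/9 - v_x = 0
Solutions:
 v(x) = C1 + C2/x^(2/7)


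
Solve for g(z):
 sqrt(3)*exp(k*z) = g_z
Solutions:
 g(z) = C1 + sqrt(3)*exp(k*z)/k


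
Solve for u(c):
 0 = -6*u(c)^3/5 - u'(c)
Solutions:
 u(c) = -sqrt(10)*sqrt(-1/(C1 - 6*c))/2
 u(c) = sqrt(10)*sqrt(-1/(C1 - 6*c))/2


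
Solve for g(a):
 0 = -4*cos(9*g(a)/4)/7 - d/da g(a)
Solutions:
 4*a/7 - 2*log(sin(9*g(a)/4) - 1)/9 + 2*log(sin(9*g(a)/4) + 1)/9 = C1


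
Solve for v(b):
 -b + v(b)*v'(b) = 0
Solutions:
 v(b) = -sqrt(C1 + b^2)
 v(b) = sqrt(C1 + b^2)


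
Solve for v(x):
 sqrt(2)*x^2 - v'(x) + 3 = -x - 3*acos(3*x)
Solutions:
 v(x) = C1 + sqrt(2)*x^3/3 + x^2/2 + 3*x*acos(3*x) + 3*x - sqrt(1 - 9*x^2)


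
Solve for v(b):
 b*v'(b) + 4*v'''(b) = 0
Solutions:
 v(b) = C1 + Integral(C2*airyai(-2^(1/3)*b/2) + C3*airybi(-2^(1/3)*b/2), b)


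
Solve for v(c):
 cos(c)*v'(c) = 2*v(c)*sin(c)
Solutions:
 v(c) = C1/cos(c)^2


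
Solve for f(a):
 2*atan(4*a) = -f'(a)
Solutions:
 f(a) = C1 - 2*a*atan(4*a) + log(16*a^2 + 1)/4


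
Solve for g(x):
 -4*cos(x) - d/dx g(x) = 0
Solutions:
 g(x) = C1 - 4*sin(x)


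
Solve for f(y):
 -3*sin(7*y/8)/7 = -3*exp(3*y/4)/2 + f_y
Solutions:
 f(y) = C1 + 2*exp(3*y/4) + 24*cos(7*y/8)/49


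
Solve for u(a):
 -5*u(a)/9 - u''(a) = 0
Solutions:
 u(a) = C1*sin(sqrt(5)*a/3) + C2*cos(sqrt(5)*a/3)


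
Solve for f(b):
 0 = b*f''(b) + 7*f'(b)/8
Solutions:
 f(b) = C1 + C2*b^(1/8)


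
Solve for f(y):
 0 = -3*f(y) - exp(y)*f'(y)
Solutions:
 f(y) = C1*exp(3*exp(-y))


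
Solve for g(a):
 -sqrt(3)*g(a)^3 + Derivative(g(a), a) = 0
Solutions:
 g(a) = -sqrt(2)*sqrt(-1/(C1 + sqrt(3)*a))/2
 g(a) = sqrt(2)*sqrt(-1/(C1 + sqrt(3)*a))/2


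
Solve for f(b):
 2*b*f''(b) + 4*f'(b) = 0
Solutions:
 f(b) = C1 + C2/b


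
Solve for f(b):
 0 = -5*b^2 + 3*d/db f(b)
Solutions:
 f(b) = C1 + 5*b^3/9


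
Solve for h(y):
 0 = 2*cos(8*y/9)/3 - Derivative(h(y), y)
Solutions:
 h(y) = C1 + 3*sin(8*y/9)/4


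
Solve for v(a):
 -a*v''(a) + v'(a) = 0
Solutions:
 v(a) = C1 + C2*a^2


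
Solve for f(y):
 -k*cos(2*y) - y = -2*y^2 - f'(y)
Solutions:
 f(y) = C1 + k*sin(2*y)/2 - 2*y^3/3 + y^2/2


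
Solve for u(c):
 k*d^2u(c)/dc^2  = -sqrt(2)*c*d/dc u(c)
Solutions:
 u(c) = C1 + C2*sqrt(k)*erf(2^(3/4)*c*sqrt(1/k)/2)


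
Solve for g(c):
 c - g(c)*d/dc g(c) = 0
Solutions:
 g(c) = -sqrt(C1 + c^2)
 g(c) = sqrt(C1 + c^2)


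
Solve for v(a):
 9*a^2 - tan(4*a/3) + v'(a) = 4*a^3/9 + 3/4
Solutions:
 v(a) = C1 + a^4/9 - 3*a^3 + 3*a/4 - 3*log(cos(4*a/3))/4


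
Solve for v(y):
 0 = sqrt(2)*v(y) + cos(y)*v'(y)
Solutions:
 v(y) = C1*(sin(y) - 1)^(sqrt(2)/2)/(sin(y) + 1)^(sqrt(2)/2)


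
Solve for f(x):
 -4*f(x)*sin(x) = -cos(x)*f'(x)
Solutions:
 f(x) = C1/cos(x)^4


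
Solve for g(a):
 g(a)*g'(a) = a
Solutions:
 g(a) = -sqrt(C1 + a^2)
 g(a) = sqrt(C1 + a^2)


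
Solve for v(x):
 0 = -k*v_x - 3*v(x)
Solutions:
 v(x) = C1*exp(-3*x/k)


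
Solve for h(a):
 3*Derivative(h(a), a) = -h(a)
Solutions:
 h(a) = C1*exp(-a/3)


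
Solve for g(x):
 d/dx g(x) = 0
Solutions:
 g(x) = C1


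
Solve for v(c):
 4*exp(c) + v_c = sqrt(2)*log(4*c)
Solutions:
 v(c) = C1 + sqrt(2)*c*log(c) + sqrt(2)*c*(-1 + 2*log(2)) - 4*exp(c)


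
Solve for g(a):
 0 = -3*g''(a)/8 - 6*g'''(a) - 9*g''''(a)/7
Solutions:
 g(a) = C1 + C2*a + C3*exp(a*(-28 + sqrt(742))/12) + C4*exp(-a*(sqrt(742) + 28)/12)


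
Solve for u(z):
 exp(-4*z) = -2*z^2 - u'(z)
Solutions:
 u(z) = C1 - 2*z^3/3 + exp(-4*z)/4


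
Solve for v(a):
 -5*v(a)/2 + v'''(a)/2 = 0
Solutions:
 v(a) = C3*exp(5^(1/3)*a) + (C1*sin(sqrt(3)*5^(1/3)*a/2) + C2*cos(sqrt(3)*5^(1/3)*a/2))*exp(-5^(1/3)*a/2)


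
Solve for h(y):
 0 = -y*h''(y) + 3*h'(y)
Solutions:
 h(y) = C1 + C2*y^4


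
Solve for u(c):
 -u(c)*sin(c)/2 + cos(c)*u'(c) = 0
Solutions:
 u(c) = C1/sqrt(cos(c))


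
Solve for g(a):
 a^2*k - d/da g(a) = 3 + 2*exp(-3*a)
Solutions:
 g(a) = C1 + a^3*k/3 - 3*a + 2*exp(-3*a)/3


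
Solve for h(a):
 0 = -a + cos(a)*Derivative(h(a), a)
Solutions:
 h(a) = C1 + Integral(a/cos(a), a)


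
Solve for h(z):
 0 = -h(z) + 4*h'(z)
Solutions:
 h(z) = C1*exp(z/4)


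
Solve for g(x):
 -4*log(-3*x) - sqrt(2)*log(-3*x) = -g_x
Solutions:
 g(x) = C1 + x*(sqrt(2) + 4)*log(-x) + x*(-4 - sqrt(2) + sqrt(2)*log(3) + 4*log(3))


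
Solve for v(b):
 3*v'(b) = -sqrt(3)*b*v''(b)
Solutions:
 v(b) = C1 + C2*b^(1 - sqrt(3))


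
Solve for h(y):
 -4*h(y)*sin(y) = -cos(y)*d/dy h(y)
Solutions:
 h(y) = C1/cos(y)^4


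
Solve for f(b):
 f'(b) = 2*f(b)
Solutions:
 f(b) = C1*exp(2*b)


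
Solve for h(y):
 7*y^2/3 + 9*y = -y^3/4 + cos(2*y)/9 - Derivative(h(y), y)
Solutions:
 h(y) = C1 - y^4/16 - 7*y^3/9 - 9*y^2/2 + sin(2*y)/18


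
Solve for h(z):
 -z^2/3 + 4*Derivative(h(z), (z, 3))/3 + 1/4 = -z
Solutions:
 h(z) = C1 + C2*z + C3*z^2 + z^5/240 - z^4/32 - z^3/32


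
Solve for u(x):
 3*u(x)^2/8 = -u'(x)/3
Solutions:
 u(x) = 8/(C1 + 9*x)


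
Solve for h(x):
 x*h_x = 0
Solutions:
 h(x) = C1


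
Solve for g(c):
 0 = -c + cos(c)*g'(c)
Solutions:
 g(c) = C1 + Integral(c/cos(c), c)


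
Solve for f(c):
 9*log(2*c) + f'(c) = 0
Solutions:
 f(c) = C1 - 9*c*log(c) - c*log(512) + 9*c


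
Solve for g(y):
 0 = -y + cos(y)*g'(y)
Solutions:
 g(y) = C1 + Integral(y/cos(y), y)


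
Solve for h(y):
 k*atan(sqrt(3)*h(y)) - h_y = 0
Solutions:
 Integral(1/atan(sqrt(3)*_y), (_y, h(y))) = C1 + k*y


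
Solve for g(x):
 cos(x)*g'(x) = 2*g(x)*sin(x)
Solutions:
 g(x) = C1/cos(x)^2


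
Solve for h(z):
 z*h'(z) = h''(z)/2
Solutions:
 h(z) = C1 + C2*erfi(z)


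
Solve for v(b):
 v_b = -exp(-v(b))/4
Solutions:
 v(b) = log(C1 - b/4)


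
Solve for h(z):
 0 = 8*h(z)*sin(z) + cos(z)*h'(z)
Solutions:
 h(z) = C1*cos(z)^8


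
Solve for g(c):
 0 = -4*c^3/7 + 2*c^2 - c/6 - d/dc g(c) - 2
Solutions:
 g(c) = C1 - c^4/7 + 2*c^3/3 - c^2/12 - 2*c


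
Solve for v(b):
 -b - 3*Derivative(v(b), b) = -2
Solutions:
 v(b) = C1 - b^2/6 + 2*b/3


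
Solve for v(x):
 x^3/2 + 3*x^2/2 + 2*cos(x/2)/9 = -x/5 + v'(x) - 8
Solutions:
 v(x) = C1 + x^4/8 + x^3/2 + x^2/10 + 8*x + 4*sin(x/2)/9


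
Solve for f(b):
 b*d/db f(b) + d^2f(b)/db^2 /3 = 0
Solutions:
 f(b) = C1 + C2*erf(sqrt(6)*b/2)


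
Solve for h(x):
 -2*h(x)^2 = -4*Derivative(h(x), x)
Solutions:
 h(x) = -2/(C1 + x)


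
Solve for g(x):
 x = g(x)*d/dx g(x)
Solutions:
 g(x) = -sqrt(C1 + x^2)
 g(x) = sqrt(C1 + x^2)


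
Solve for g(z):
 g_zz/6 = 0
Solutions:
 g(z) = C1 + C2*z


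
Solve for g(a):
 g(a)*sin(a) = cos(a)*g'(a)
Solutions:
 g(a) = C1/cos(a)


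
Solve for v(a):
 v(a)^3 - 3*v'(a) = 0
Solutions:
 v(a) = -sqrt(6)*sqrt(-1/(C1 + a))/2
 v(a) = sqrt(6)*sqrt(-1/(C1 + a))/2


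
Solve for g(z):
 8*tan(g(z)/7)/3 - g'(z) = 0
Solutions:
 g(z) = -7*asin(C1*exp(8*z/21)) + 7*pi
 g(z) = 7*asin(C1*exp(8*z/21))


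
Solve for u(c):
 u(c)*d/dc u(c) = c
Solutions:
 u(c) = -sqrt(C1 + c^2)
 u(c) = sqrt(C1 + c^2)


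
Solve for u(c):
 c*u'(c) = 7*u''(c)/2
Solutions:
 u(c) = C1 + C2*erfi(sqrt(7)*c/7)


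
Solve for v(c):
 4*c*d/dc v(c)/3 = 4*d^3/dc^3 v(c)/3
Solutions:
 v(c) = C1 + Integral(C2*airyai(c) + C3*airybi(c), c)


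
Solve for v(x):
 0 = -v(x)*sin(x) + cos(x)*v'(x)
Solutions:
 v(x) = C1/cos(x)


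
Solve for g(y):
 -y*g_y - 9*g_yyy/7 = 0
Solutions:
 g(y) = C1 + Integral(C2*airyai(-21^(1/3)*y/3) + C3*airybi(-21^(1/3)*y/3), y)


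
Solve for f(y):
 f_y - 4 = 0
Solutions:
 f(y) = C1 + 4*y


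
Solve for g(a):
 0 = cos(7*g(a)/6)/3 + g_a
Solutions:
 a/3 - 3*log(sin(7*g(a)/6) - 1)/7 + 3*log(sin(7*g(a)/6) + 1)/7 = C1


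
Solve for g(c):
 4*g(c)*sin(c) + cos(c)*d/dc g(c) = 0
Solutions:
 g(c) = C1*cos(c)^4


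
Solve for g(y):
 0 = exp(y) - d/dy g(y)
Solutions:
 g(y) = C1 + exp(y)


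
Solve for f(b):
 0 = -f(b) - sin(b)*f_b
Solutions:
 f(b) = C1*sqrt(cos(b) + 1)/sqrt(cos(b) - 1)


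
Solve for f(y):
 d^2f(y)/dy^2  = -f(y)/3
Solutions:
 f(y) = C1*sin(sqrt(3)*y/3) + C2*cos(sqrt(3)*y/3)


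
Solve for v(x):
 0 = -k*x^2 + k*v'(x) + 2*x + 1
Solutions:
 v(x) = C1 + x^3/3 - x^2/k - x/k


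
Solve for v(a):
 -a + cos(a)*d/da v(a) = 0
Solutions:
 v(a) = C1 + Integral(a/cos(a), a)


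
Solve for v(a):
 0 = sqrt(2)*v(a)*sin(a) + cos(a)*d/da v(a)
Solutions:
 v(a) = C1*cos(a)^(sqrt(2))


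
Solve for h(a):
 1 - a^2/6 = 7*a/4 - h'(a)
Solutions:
 h(a) = C1 + a^3/18 + 7*a^2/8 - a


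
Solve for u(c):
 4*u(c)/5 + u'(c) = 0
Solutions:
 u(c) = C1*exp(-4*c/5)


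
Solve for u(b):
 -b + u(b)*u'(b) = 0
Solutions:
 u(b) = -sqrt(C1 + b^2)
 u(b) = sqrt(C1 + b^2)


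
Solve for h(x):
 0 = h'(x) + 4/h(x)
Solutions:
 h(x) = -sqrt(C1 - 8*x)
 h(x) = sqrt(C1 - 8*x)


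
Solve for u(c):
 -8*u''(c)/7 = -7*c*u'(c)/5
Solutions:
 u(c) = C1 + C2*erfi(7*sqrt(5)*c/20)


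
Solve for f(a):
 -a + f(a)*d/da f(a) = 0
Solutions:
 f(a) = -sqrt(C1 + a^2)
 f(a) = sqrt(C1 + a^2)


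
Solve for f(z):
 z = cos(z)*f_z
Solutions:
 f(z) = C1 + Integral(z/cos(z), z)


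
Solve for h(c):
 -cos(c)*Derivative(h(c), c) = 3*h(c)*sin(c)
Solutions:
 h(c) = C1*cos(c)^3


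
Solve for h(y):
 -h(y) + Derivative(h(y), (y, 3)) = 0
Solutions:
 h(y) = C3*exp(y) + (C1*sin(sqrt(3)*y/2) + C2*cos(sqrt(3)*y/2))*exp(-y/2)


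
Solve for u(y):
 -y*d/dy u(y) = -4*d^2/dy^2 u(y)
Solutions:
 u(y) = C1 + C2*erfi(sqrt(2)*y/4)


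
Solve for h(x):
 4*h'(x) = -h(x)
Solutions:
 h(x) = C1*exp(-x/4)


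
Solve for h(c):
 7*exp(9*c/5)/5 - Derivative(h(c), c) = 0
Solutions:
 h(c) = C1 + 7*exp(9*c/5)/9


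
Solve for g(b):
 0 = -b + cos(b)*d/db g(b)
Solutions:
 g(b) = C1 + Integral(b/cos(b), b)


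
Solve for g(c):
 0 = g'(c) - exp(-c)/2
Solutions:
 g(c) = C1 - exp(-c)/2


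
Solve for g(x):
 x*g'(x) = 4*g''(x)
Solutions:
 g(x) = C1 + C2*erfi(sqrt(2)*x/4)


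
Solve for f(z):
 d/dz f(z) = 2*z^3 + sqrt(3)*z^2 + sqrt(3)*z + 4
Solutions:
 f(z) = C1 + z^4/2 + sqrt(3)*z^3/3 + sqrt(3)*z^2/2 + 4*z


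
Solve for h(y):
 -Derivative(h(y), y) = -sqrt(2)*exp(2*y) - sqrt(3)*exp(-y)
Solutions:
 h(y) = C1 + sqrt(2)*exp(2*y)/2 - sqrt(3)*exp(-y)


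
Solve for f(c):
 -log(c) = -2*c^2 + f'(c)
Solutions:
 f(c) = C1 + 2*c^3/3 - c*log(c) + c


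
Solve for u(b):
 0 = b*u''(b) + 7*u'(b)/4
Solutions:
 u(b) = C1 + C2/b^(3/4)


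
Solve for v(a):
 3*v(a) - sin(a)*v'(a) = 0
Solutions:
 v(a) = C1*(cos(a) - 1)^(3/2)/(cos(a) + 1)^(3/2)


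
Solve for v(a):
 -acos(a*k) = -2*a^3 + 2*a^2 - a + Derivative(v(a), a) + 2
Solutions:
 v(a) = C1 + a^4/2 - 2*a^3/3 + a^2/2 - 2*a - Piecewise((a*acos(a*k) - sqrt(-a^2*k^2 + 1)/k, Ne(k, 0)), (pi*a/2, True))


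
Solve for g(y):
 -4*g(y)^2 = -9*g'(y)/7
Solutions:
 g(y) = -9/(C1 + 28*y)


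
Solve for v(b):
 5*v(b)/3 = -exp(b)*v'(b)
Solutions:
 v(b) = C1*exp(5*exp(-b)/3)


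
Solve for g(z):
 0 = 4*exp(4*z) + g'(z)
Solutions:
 g(z) = C1 - exp(4*z)


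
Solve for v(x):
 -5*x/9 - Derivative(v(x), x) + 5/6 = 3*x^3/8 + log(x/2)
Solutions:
 v(x) = C1 - 3*x^4/32 - 5*x^2/18 - x*log(x) + x*log(2) + 11*x/6


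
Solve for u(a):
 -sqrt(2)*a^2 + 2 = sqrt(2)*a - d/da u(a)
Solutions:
 u(a) = C1 + sqrt(2)*a^3/3 + sqrt(2)*a^2/2 - 2*a


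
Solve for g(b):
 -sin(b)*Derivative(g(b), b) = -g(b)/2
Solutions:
 g(b) = C1*(cos(b) - 1)^(1/4)/(cos(b) + 1)^(1/4)


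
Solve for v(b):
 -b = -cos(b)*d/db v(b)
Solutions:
 v(b) = C1 + Integral(b/cos(b), b)


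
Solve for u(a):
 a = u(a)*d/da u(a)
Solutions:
 u(a) = -sqrt(C1 + a^2)
 u(a) = sqrt(C1 + a^2)


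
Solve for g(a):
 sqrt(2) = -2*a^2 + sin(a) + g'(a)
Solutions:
 g(a) = C1 + 2*a^3/3 + sqrt(2)*a + cos(a)


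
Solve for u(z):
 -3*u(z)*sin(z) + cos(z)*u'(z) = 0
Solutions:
 u(z) = C1/cos(z)^3


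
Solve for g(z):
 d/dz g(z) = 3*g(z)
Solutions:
 g(z) = C1*exp(3*z)


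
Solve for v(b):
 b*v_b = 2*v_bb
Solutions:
 v(b) = C1 + C2*erfi(b/2)


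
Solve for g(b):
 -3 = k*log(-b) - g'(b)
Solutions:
 g(b) = C1 + b*k*log(-b) + b*(3 - k)


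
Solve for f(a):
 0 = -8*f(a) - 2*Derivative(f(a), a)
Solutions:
 f(a) = C1*exp(-4*a)


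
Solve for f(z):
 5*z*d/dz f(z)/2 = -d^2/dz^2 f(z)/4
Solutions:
 f(z) = C1 + C2*erf(sqrt(5)*z)


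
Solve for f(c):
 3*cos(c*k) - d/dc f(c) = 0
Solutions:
 f(c) = C1 + 3*sin(c*k)/k


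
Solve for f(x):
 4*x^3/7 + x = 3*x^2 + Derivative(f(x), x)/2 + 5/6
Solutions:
 f(x) = C1 + 2*x^4/7 - 2*x^3 + x^2 - 5*x/3


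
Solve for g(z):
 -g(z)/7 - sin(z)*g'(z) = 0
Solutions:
 g(z) = C1*(cos(z) + 1)^(1/14)/(cos(z) - 1)^(1/14)


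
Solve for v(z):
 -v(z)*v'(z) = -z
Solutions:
 v(z) = -sqrt(C1 + z^2)
 v(z) = sqrt(C1 + z^2)


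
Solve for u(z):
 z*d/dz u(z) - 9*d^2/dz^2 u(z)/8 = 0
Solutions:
 u(z) = C1 + C2*erfi(2*z/3)


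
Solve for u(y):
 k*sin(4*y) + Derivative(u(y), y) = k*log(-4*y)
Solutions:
 u(y) = C1 + k*(y*log(-y) - y + 2*y*log(2) + cos(4*y)/4)


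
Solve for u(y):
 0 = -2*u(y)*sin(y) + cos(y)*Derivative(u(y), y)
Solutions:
 u(y) = C1/cos(y)^2


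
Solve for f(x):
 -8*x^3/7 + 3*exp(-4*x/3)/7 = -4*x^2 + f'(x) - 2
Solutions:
 f(x) = C1 - 2*x^4/7 + 4*x^3/3 + 2*x - 9*exp(-4*x/3)/28


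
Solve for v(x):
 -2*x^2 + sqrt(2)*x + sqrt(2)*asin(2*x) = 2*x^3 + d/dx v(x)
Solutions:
 v(x) = C1 - x^4/2 - 2*x^3/3 + sqrt(2)*x^2/2 + sqrt(2)*(x*asin(2*x) + sqrt(1 - 4*x^2)/2)


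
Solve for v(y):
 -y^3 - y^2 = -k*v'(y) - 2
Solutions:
 v(y) = C1 + y^4/(4*k) + y^3/(3*k) - 2*y/k


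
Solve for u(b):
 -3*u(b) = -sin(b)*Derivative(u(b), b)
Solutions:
 u(b) = C1*(cos(b) - 1)^(3/2)/(cos(b) + 1)^(3/2)


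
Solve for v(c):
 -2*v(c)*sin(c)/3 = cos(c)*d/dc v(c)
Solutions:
 v(c) = C1*cos(c)^(2/3)


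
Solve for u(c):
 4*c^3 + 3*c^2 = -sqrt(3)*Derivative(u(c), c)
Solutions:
 u(c) = C1 - sqrt(3)*c^4/3 - sqrt(3)*c^3/3


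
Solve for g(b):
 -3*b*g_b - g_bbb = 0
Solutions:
 g(b) = C1 + Integral(C2*airyai(-3^(1/3)*b) + C3*airybi(-3^(1/3)*b), b)


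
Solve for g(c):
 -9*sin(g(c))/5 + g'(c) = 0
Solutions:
 -9*c/5 + log(cos(g(c)) - 1)/2 - log(cos(g(c)) + 1)/2 = C1


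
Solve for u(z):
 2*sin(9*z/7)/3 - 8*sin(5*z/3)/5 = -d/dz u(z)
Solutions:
 u(z) = C1 + 14*cos(9*z/7)/27 - 24*cos(5*z/3)/25


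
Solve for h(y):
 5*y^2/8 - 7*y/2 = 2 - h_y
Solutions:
 h(y) = C1 - 5*y^3/24 + 7*y^2/4 + 2*y


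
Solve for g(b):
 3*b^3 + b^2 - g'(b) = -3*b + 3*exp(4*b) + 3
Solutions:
 g(b) = C1 + 3*b^4/4 + b^3/3 + 3*b^2/2 - 3*b - 3*exp(4*b)/4


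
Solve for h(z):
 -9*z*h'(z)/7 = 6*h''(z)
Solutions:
 h(z) = C1 + C2*erf(sqrt(21)*z/14)


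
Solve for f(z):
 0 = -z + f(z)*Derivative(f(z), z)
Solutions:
 f(z) = -sqrt(C1 + z^2)
 f(z) = sqrt(C1 + z^2)


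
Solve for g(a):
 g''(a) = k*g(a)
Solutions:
 g(a) = C1*exp(-a*sqrt(k)) + C2*exp(a*sqrt(k))


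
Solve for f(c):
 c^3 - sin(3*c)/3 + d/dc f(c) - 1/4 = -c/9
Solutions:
 f(c) = C1 - c^4/4 - c^2/18 + c/4 - cos(3*c)/9


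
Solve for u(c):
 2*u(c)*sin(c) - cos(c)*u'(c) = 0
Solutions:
 u(c) = C1/cos(c)^2


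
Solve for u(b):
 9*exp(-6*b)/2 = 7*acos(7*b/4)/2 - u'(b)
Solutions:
 u(b) = C1 + 7*b*acos(7*b/4)/2 - sqrt(16 - 49*b^2)/2 + 3*exp(-6*b)/4


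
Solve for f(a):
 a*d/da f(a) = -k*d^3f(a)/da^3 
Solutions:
 f(a) = C1 + Integral(C2*airyai(a*(-1/k)^(1/3)) + C3*airybi(a*(-1/k)^(1/3)), a)


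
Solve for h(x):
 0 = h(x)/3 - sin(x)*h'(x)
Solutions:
 h(x) = C1*(cos(x) - 1)^(1/6)/(cos(x) + 1)^(1/6)


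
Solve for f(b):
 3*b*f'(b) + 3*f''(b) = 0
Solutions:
 f(b) = C1 + C2*erf(sqrt(2)*b/2)


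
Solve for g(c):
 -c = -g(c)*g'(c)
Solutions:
 g(c) = -sqrt(C1 + c^2)
 g(c) = sqrt(C1 + c^2)


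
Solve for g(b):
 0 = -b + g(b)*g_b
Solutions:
 g(b) = -sqrt(C1 + b^2)
 g(b) = sqrt(C1 + b^2)


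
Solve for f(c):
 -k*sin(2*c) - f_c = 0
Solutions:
 f(c) = C1 + k*cos(2*c)/2


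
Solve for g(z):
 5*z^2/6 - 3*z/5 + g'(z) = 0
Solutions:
 g(z) = C1 - 5*z^3/18 + 3*z^2/10


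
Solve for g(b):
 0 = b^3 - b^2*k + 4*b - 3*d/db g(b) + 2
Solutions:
 g(b) = C1 + b^4/12 - b^3*k/9 + 2*b^2/3 + 2*b/3


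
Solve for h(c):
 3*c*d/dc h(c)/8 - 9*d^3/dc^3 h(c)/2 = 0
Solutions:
 h(c) = C1 + Integral(C2*airyai(18^(1/3)*c/6) + C3*airybi(18^(1/3)*c/6), c)


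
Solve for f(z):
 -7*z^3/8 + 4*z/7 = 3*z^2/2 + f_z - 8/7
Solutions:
 f(z) = C1 - 7*z^4/32 - z^3/2 + 2*z^2/7 + 8*z/7


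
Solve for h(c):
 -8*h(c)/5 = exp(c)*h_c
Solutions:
 h(c) = C1*exp(8*exp(-c)/5)


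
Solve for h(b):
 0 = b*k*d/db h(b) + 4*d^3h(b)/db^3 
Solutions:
 h(b) = C1 + Integral(C2*airyai(2^(1/3)*b*(-k)^(1/3)/2) + C3*airybi(2^(1/3)*b*(-k)^(1/3)/2), b)


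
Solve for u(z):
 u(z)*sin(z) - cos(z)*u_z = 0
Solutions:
 u(z) = C1/cos(z)


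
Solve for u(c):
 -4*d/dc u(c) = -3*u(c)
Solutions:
 u(c) = C1*exp(3*c/4)


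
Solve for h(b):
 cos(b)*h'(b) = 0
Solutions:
 h(b) = C1


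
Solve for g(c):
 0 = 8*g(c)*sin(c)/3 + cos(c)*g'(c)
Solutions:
 g(c) = C1*cos(c)^(8/3)


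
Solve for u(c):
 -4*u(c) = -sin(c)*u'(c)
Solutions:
 u(c) = C1*(cos(c)^2 - 2*cos(c) + 1)/(cos(c)^2 + 2*cos(c) + 1)


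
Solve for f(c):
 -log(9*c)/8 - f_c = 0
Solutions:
 f(c) = C1 - c*log(c)/8 - c*log(3)/4 + c/8


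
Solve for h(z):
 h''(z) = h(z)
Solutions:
 h(z) = C1*exp(-z) + C2*exp(z)


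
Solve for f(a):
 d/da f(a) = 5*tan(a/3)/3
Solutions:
 f(a) = C1 - 5*log(cos(a/3))


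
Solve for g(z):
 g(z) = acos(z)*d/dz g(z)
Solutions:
 g(z) = C1*exp(Integral(1/acos(z), z))


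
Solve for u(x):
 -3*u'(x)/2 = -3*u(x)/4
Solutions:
 u(x) = C1*exp(x/2)


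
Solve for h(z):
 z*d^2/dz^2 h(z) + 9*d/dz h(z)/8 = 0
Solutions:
 h(z) = C1 + C2/z^(1/8)


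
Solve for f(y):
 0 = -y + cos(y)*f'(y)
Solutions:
 f(y) = C1 + Integral(y/cos(y), y)


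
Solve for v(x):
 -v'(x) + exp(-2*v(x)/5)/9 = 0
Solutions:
 v(x) = 5*log(-sqrt(C1 + x)) - 5*log(15) + 5*log(10)/2
 v(x) = 5*log(C1 + x)/2 - 5*log(15) + 5*log(10)/2


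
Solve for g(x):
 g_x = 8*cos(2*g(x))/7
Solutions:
 -8*x/7 - log(sin(2*g(x)) - 1)/4 + log(sin(2*g(x)) + 1)/4 = C1


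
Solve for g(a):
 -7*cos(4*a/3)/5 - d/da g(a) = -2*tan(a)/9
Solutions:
 g(a) = C1 - 2*log(cos(a))/9 - 21*sin(4*a/3)/20


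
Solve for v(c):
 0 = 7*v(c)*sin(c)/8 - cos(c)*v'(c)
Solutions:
 v(c) = C1/cos(c)^(7/8)


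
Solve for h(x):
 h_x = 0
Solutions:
 h(x) = C1


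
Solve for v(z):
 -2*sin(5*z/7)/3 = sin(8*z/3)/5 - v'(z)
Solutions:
 v(z) = C1 - 14*cos(5*z/7)/15 - 3*cos(8*z/3)/40


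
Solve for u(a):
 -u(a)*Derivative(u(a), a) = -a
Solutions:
 u(a) = -sqrt(C1 + a^2)
 u(a) = sqrt(C1 + a^2)


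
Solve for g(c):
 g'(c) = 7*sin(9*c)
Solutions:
 g(c) = C1 - 7*cos(9*c)/9


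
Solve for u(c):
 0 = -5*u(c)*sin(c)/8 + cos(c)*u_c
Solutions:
 u(c) = C1/cos(c)^(5/8)


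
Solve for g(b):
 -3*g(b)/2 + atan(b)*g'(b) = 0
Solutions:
 g(b) = C1*exp(3*Integral(1/atan(b), b)/2)


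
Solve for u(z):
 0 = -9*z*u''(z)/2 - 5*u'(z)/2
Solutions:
 u(z) = C1 + C2*z^(4/9)


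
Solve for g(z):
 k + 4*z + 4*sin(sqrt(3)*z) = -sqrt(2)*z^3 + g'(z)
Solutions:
 g(z) = C1 + k*z + sqrt(2)*z^4/4 + 2*z^2 - 4*sqrt(3)*cos(sqrt(3)*z)/3


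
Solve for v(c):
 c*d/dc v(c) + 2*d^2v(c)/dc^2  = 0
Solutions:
 v(c) = C1 + C2*erf(c/2)


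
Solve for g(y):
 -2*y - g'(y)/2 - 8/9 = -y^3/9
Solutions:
 g(y) = C1 + y^4/18 - 2*y^2 - 16*y/9


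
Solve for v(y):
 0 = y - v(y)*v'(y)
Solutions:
 v(y) = -sqrt(C1 + y^2)
 v(y) = sqrt(C1 + y^2)


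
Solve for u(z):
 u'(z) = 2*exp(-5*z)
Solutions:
 u(z) = C1 - 2*exp(-5*z)/5


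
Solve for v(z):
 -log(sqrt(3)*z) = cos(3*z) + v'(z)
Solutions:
 v(z) = C1 - z*log(z) - z*log(3)/2 + z - sin(3*z)/3


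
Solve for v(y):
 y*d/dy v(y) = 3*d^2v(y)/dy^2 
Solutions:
 v(y) = C1 + C2*erfi(sqrt(6)*y/6)


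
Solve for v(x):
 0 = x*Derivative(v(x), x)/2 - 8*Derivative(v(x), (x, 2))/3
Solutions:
 v(x) = C1 + C2*erfi(sqrt(6)*x/8)


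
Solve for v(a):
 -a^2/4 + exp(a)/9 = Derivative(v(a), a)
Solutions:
 v(a) = C1 - a^3/12 + exp(a)/9


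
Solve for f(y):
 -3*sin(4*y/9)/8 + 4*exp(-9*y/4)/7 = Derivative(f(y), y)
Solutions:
 f(y) = C1 + 27*cos(4*y/9)/32 - 16*exp(-9*y/4)/63


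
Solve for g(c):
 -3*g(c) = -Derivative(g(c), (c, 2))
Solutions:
 g(c) = C1*exp(-sqrt(3)*c) + C2*exp(sqrt(3)*c)


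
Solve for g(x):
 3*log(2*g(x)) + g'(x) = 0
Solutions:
 Integral(1/(log(_y) + log(2)), (_y, g(x)))/3 = C1 - x


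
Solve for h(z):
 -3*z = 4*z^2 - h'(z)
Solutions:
 h(z) = C1 + 4*z^3/3 + 3*z^2/2


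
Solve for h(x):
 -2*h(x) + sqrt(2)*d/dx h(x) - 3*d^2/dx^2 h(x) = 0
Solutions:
 h(x) = (C1*sin(sqrt(22)*x/6) + C2*cos(sqrt(22)*x/6))*exp(sqrt(2)*x/6)


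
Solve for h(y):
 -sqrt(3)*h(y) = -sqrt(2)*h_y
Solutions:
 h(y) = C1*exp(sqrt(6)*y/2)


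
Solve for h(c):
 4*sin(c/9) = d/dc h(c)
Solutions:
 h(c) = C1 - 36*cos(c/9)


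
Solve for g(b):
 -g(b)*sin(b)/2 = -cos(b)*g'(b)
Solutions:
 g(b) = C1/sqrt(cos(b))


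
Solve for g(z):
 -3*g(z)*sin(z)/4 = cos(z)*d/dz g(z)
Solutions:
 g(z) = C1*cos(z)^(3/4)


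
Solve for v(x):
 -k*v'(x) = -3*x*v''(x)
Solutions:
 v(x) = C1 + x^(re(k)/3 + 1)*(C2*sin(log(x)*Abs(im(k))/3) + C3*cos(log(x)*im(k)/3))


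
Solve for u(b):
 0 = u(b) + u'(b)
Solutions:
 u(b) = C1*exp(-b)


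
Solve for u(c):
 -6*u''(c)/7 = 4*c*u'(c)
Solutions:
 u(c) = C1 + C2*erf(sqrt(21)*c/3)


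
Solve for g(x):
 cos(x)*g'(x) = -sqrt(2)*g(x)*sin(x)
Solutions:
 g(x) = C1*cos(x)^(sqrt(2))


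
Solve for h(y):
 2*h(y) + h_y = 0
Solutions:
 h(y) = C1*exp(-2*y)


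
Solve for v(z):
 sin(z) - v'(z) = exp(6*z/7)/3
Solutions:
 v(z) = C1 - 7*exp(6*z/7)/18 - cos(z)


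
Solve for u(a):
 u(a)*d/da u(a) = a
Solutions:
 u(a) = -sqrt(C1 + a^2)
 u(a) = sqrt(C1 + a^2)


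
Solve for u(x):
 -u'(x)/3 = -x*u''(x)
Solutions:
 u(x) = C1 + C2*x^(4/3)


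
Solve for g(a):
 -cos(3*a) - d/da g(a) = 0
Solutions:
 g(a) = C1 - sin(3*a)/3


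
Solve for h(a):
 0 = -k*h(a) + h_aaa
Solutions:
 h(a) = C1*exp(a*k^(1/3)) + C2*exp(a*k^(1/3)*(-1 + sqrt(3)*I)/2) + C3*exp(-a*k^(1/3)*(1 + sqrt(3)*I)/2)


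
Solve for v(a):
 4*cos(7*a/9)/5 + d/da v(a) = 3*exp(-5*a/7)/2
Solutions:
 v(a) = C1 - 36*sin(7*a/9)/35 - 21*exp(-5*a/7)/10


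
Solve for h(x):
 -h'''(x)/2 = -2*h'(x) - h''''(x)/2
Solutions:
 h(x) = C1 + C2*exp(x*((6*sqrt(78) + 53)^(-1/3) + 2 + (6*sqrt(78) + 53)^(1/3))/6)*sin(sqrt(3)*x*(-(6*sqrt(78) + 53)^(1/3) + (6*sqrt(78) + 53)^(-1/3))/6) + C3*exp(x*((6*sqrt(78) + 53)^(-1/3) + 2 + (6*sqrt(78) + 53)^(1/3))/6)*cos(sqrt(3)*x*(-(6*sqrt(78) + 53)^(1/3) + (6*sqrt(78) + 53)^(-1/3))/6) + C4*exp(x*(-(6*sqrt(78) + 53)^(1/3) - 1/(6*sqrt(78) + 53)^(1/3) + 1)/3)


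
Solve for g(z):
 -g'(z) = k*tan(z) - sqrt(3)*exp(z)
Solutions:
 g(z) = C1 + k*log(cos(z)) + sqrt(3)*exp(z)


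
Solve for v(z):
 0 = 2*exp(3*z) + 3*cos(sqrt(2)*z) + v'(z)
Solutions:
 v(z) = C1 - 2*exp(3*z)/3 - 3*sqrt(2)*sin(sqrt(2)*z)/2


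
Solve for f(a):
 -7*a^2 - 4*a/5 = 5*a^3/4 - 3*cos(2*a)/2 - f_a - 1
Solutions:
 f(a) = C1 + 5*a^4/16 + 7*a^3/3 + 2*a^2/5 - a - 3*sin(a)*cos(a)/2


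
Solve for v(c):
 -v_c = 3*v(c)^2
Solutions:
 v(c) = 1/(C1 + 3*c)


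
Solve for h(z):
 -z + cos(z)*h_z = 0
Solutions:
 h(z) = C1 + Integral(z/cos(z), z)


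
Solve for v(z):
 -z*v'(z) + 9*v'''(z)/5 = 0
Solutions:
 v(z) = C1 + Integral(C2*airyai(15^(1/3)*z/3) + C3*airybi(15^(1/3)*z/3), z)


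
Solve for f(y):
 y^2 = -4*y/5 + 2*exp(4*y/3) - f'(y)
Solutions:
 f(y) = C1 - y^3/3 - 2*y^2/5 + 3*exp(4*y/3)/2


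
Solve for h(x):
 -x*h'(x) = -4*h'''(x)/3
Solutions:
 h(x) = C1 + Integral(C2*airyai(6^(1/3)*x/2) + C3*airybi(6^(1/3)*x/2), x)


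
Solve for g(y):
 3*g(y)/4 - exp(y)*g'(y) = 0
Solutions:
 g(y) = C1*exp(-3*exp(-y)/4)


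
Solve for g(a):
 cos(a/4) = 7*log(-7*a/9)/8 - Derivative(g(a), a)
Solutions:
 g(a) = C1 + 7*a*log(-a)/8 - 7*a*log(3)/4 - 7*a/8 + 7*a*log(7)/8 - 4*sin(a/4)


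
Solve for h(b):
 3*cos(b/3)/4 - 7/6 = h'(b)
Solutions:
 h(b) = C1 - 7*b/6 + 9*sin(b/3)/4


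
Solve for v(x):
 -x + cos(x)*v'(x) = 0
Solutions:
 v(x) = C1 + Integral(x/cos(x), x)


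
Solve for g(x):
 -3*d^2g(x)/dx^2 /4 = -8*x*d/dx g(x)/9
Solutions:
 g(x) = C1 + C2*erfi(4*sqrt(3)*x/9)


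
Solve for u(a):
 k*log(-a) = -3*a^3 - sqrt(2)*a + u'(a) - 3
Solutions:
 u(a) = C1 + 3*a^4/4 + sqrt(2)*a^2/2 + a*k*log(-a) + a*(3 - k)


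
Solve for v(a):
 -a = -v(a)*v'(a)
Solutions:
 v(a) = -sqrt(C1 + a^2)
 v(a) = sqrt(C1 + a^2)


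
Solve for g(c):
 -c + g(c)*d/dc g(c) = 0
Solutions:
 g(c) = -sqrt(C1 + c^2)
 g(c) = sqrt(C1 + c^2)


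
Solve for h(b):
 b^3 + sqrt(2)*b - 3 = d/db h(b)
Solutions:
 h(b) = C1 + b^4/4 + sqrt(2)*b^2/2 - 3*b


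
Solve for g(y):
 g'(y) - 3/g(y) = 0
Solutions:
 g(y) = -sqrt(C1 + 6*y)
 g(y) = sqrt(C1 + 6*y)


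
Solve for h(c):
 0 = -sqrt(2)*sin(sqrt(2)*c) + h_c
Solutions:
 h(c) = C1 - cos(sqrt(2)*c)


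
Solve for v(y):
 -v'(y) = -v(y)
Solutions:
 v(y) = C1*exp(y)


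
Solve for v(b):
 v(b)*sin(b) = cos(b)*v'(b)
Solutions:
 v(b) = C1/cos(b)


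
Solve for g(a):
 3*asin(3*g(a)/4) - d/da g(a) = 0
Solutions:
 Integral(1/asin(3*_y/4), (_y, g(a))) = C1 + 3*a


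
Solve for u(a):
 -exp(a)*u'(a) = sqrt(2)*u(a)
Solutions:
 u(a) = C1*exp(sqrt(2)*exp(-a))


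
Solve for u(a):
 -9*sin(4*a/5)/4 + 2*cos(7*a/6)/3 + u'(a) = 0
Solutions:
 u(a) = C1 - 4*sin(7*a/6)/7 - 45*cos(4*a/5)/16


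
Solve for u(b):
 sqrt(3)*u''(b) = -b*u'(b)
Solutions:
 u(b) = C1 + C2*erf(sqrt(2)*3^(3/4)*b/6)


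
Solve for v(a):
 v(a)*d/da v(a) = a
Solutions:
 v(a) = -sqrt(C1 + a^2)
 v(a) = sqrt(C1 + a^2)
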